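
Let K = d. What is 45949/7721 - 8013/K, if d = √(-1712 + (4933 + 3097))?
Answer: 45949/7721 - 2671*√78/234 ≈ -94.859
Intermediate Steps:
d = 9*√78 (d = √(-1712 + 8030) = √6318 = 9*√78 ≈ 79.486)
K = 9*√78 ≈ 79.486
45949/7721 - 8013/K = 45949/7721 - 8013*√78/702 = 45949*(1/7721) - 2671*√78/234 = 45949/7721 - 2671*√78/234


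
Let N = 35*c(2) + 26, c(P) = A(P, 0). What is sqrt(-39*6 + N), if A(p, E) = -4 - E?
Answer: 2*I*sqrt(87) ≈ 18.655*I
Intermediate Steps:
c(P) = -4 (c(P) = -4 - 1*0 = -4 + 0 = -4)
N = -114 (N = 35*(-4) + 26 = -140 + 26 = -114)
sqrt(-39*6 + N) = sqrt(-39*6 - 114) = sqrt(-234 - 114) = sqrt(-348) = 2*I*sqrt(87)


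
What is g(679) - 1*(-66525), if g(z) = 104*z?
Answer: 137141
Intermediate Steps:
g(679) - 1*(-66525) = 104*679 - 1*(-66525) = 70616 + 66525 = 137141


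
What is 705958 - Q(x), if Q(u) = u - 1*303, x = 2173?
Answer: 704088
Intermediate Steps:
Q(u) = -303 + u (Q(u) = u - 303 = -303 + u)
705958 - Q(x) = 705958 - (-303 + 2173) = 705958 - 1*1870 = 705958 - 1870 = 704088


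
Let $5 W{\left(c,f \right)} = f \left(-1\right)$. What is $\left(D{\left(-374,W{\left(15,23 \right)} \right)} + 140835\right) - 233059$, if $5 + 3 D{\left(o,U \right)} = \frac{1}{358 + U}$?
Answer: $- \frac{488888254}{5301} \approx -92226.0$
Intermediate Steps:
$W{\left(c,f \right)} = - \frac{f}{5}$ ($W{\left(c,f \right)} = \frac{f \left(-1\right)}{5} = \frac{\left(-1\right) f}{5} = - \frac{f}{5}$)
$D{\left(o,U \right)} = - \frac{5}{3} + \frac{1}{3 \left(358 + U\right)}$
$\left(D{\left(-374,W{\left(15,23 \right)} \right)} + 140835\right) - 233059 = \left(\frac{-1789 - 5 \left(\left(- \frac{1}{5}\right) 23\right)}{3 \left(358 - \frac{23}{5}\right)} + 140835\right) - 233059 = \left(\frac{-1789 - -23}{3 \left(358 - \frac{23}{5}\right)} + 140835\right) - 233059 = \left(\frac{-1789 + 23}{3 \cdot \frac{1767}{5}} + 140835\right) - 233059 = \left(\frac{1}{3} \cdot \frac{5}{1767} \left(-1766\right) + 140835\right) - 233059 = \left(- \frac{8830}{5301} + 140835\right) - 233059 = \frac{746557505}{5301} - 233059 = - \frac{488888254}{5301}$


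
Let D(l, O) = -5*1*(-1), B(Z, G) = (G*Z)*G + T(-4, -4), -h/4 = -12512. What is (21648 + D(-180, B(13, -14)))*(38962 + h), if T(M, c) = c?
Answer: 1927333530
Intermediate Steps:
h = 50048 (h = -4*(-12512) = 50048)
B(Z, G) = -4 + Z*G**2 (B(Z, G) = (G*Z)*G - 4 = Z*G**2 - 4 = -4 + Z*G**2)
D(l, O) = 5 (D(l, O) = -5*(-1) = 5)
(21648 + D(-180, B(13, -14)))*(38962 + h) = (21648 + 5)*(38962 + 50048) = 21653*89010 = 1927333530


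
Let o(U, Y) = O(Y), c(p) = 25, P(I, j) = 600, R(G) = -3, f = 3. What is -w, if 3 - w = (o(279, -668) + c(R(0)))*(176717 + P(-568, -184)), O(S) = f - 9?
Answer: 3369020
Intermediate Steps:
O(S) = -6 (O(S) = 3 - 9 = -6)
o(U, Y) = -6
w = -3369020 (w = 3 - (-6 + 25)*(176717 + 600) = 3 - 19*177317 = 3 - 1*3369023 = 3 - 3369023 = -3369020)
-w = -1*(-3369020) = 3369020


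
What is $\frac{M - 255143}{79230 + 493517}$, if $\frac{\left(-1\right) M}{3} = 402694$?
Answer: $- \frac{1463225}{572747} \approx -2.5547$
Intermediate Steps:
$M = -1208082$ ($M = \left(-3\right) 402694 = -1208082$)
$\frac{M - 255143}{79230 + 493517} = \frac{-1208082 - 255143}{79230 + 493517} = - \frac{1463225}{572747}$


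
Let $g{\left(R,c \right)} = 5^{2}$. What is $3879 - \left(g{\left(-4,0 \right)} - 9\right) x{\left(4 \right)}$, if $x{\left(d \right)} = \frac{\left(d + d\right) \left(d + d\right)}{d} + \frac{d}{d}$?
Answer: $3607$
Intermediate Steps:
$x{\left(d \right)} = 1 + 4 d$ ($x{\left(d \right)} = \frac{2 d 2 d}{d} + 1 = \frac{4 d^{2}}{d} + 1 = 4 d + 1 = 1 + 4 d$)
$g{\left(R,c \right)} = 25$
$3879 - \left(g{\left(-4,0 \right)} - 9\right) x{\left(4 \right)} = 3879 - \left(25 - 9\right) \left(1 + 4 \cdot 4\right) = 3879 - \left(25 - 9\right) \left(1 + 16\right) = 3879 - 16 \cdot 17 = 3879 - 272 = 3607$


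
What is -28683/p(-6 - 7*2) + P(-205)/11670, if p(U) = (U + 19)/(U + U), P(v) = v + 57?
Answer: -6694612274/5835 ≈ -1.1473e+6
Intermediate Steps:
P(v) = 57 + v
p(U) = (19 + U)/(2*U) (p(U) = (19 + U)/((2*U)) = (19 + U)*(1/(2*U)) = (19 + U)/(2*U))
-28683/p(-6 - 7*2) + P(-205)/11670 = -28683*2*(-6 - 7*2)/(19 + (-6 - 7*2)) + (57 - 205)/11670 = -28683*2*(-6 - 14)/(19 + (-6 - 14)) - 148*1/11670 = -28683*(-40/(19 - 20)) - 74/5835 = -28683/((1/2)*(-1/20)*(-1)) - 74/5835 = -28683/1/40 - 74/5835 = -28683*40 - 74/5835 = -1147320 - 74/5835 = -6694612274/5835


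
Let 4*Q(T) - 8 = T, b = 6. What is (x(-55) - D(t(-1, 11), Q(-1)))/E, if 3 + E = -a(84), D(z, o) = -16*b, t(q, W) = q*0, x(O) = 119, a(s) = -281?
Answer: 215/278 ≈ 0.77338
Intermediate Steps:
Q(T) = 2 + T/4
t(q, W) = 0
D(z, o) = -96 (D(z, o) = -16*6 = -96)
E = 278 (E = -3 - 1*(-281) = -3 + 281 = 278)
(x(-55) - D(t(-1, 11), Q(-1)))/E = (119 - 1*(-96))/278 = (119 + 96)*(1/278) = 215*(1/278) = 215/278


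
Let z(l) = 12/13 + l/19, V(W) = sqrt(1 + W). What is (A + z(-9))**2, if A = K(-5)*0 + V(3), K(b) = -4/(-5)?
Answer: 366025/61009 ≈ 5.9995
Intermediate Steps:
K(b) = 4/5 (K(b) = -4*(-1/5) = 4/5)
z(l) = 12/13 + l/19 (z(l) = 12*(1/13) + l*(1/19) = 12/13 + l/19)
A = 2 (A = (4/5)*0 + sqrt(1 + 3) = 0 + sqrt(4) = 0 + 2 = 2)
(A + z(-9))**2 = (2 + (12/13 + (1/19)*(-9)))**2 = (2 + (12/13 - 9/19))**2 = (2 + 111/247)**2 = (605/247)**2 = 366025/61009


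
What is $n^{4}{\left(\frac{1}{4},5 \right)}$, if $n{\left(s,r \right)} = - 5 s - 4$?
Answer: $\frac{194481}{256} \approx 759.69$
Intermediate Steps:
$n{\left(s,r \right)} = -4 - 5 s$
$n^{4}{\left(\frac{1}{4},5 \right)} = \left(-4 - \frac{5}{4}\right)^{4} = \left(- \frac{21}{4}\right)^{4} = \frac{194481}{256}$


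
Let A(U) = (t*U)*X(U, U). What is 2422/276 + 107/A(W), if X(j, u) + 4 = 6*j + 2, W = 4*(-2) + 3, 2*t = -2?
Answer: 89497/11040 ≈ 8.1066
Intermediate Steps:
t = -1 (t = (½)*(-2) = -1)
W = -5 (W = -8 + 3 = -5)
X(j, u) = -2 + 6*j (X(j, u) = -4 + (6*j + 2) = -4 + (2 + 6*j) = -2 + 6*j)
A(U) = -U*(-2 + 6*U) (A(U) = (-U)*(-2 + 6*U) = -U*(-2 + 6*U))
2422/276 + 107/A(W) = 2422/276 + 107/((2*(-5)*(1 - 3*(-5)))) = 2422*(1/276) + 107/((2*(-5)*(1 + 15))) = 1211/138 + 107/((2*(-5)*16)) = 1211/138 + 107/(-160) = 1211/138 + 107*(-1/160) = 1211/138 - 107/160 = 89497/11040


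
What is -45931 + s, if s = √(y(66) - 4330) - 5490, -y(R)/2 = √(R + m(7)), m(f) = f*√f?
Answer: -51421 + I*√(4330 + 2*√(66 + 7*√7)) ≈ -51421.0 + 65.942*I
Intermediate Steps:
m(f) = f^(3/2)
y(R) = -2*√(R + 7*√7) (y(R) = -2*√(R + 7^(3/2)) = -2*√(R + 7*√7))
s = -5490 + √(-4330 - 2*√(66 + 7*√7)) (s = √(-2*√(66 + 7*√7) - 4330) - 5490 = √(-4330 - 2*√(66 + 7*√7)) - 5490 = -5490 + √(-4330 - 2*√(66 + 7*√7)) ≈ -5490.0 + 65.942*I)
-45931 + s = -45931 + (-5490 + I*√(4330 + 2*√(66 + 7*√7))) = -51421 + I*√(4330 + 2*√(66 + 7*√7))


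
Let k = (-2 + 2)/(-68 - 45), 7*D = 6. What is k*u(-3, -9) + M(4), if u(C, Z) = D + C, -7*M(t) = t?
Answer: -4/7 ≈ -0.57143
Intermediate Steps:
D = 6/7 (D = (1/7)*6 = 6/7 ≈ 0.85714)
M(t) = -t/7
u(C, Z) = 6/7 + C
k = 0 (k = 0/(-113) = 0*(-1/113) = 0)
k*u(-3, -9) + M(4) = 0*(6/7 - 3) - 1/7*4 = 0*(-15/7) - 4/7 = 0 - 4/7 = -4/7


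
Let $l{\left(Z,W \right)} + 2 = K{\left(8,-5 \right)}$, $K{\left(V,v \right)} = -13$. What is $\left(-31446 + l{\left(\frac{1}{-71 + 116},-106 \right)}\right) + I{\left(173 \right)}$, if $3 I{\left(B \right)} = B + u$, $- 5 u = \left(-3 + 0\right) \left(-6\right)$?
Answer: $- \frac{471068}{15} \approx -31405.0$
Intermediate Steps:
$u = - \frac{18}{5}$ ($u = - \frac{\left(-3 + 0\right) \left(-6\right)}{5} = - \frac{\left(-3\right) \left(-6\right)}{5} = \left(- \frac{1}{5}\right) 18 = - \frac{18}{5} \approx -3.6$)
$l{\left(Z,W \right)} = -15$ ($l{\left(Z,W \right)} = -2 - 13 = -15$)
$I{\left(B \right)} = - \frac{6}{5} + \frac{B}{3}$ ($I{\left(B \right)} = \frac{B - \frac{18}{5}}{3} = \frac{- \frac{18}{5} + B}{3} = - \frac{6}{5} + \frac{B}{3}$)
$\left(-31446 + l{\left(\frac{1}{-71 + 116},-106 \right)}\right) + I{\left(173 \right)} = \left(-31446 - 15\right) + \left(- \frac{6}{5} + \frac{1}{3} \cdot 173\right) = -31461 + \left(- \frac{6}{5} + \frac{173}{3}\right) = -31461 + \frac{847}{15} = - \frac{471068}{15}$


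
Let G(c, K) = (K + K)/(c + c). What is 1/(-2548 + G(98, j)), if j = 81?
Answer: -98/249623 ≈ -0.00039259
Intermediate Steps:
G(c, K) = K/c (G(c, K) = (2*K)/((2*c)) = (2*K)*(1/(2*c)) = K/c)
1/(-2548 + G(98, j)) = 1/(-2548 + 81/98) = 1/(-249623/98) = -98/249623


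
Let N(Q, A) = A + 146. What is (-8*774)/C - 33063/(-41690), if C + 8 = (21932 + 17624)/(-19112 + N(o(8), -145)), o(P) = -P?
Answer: 14194718199/23054570 ≈ 615.70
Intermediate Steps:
N(Q, A) = 146 + A
C = -6636/659 (C = -8 + (21932 + 17624)/(-19112 + (146 - 145)) = -8 + 39556/(-19112 + 1) = -8 + 39556/(-19111) = -8 + 39556*(-1/19111) = -8 - 1364/659 = -6636/659 ≈ -10.070)
(-8*774)/C - 33063/(-41690) = (-8*774)/(-6636/659) - 33063/(-41690) = -6192*(-659/6636) - 33063*(-1/41690) = 340044/553 + 33063/41690 = 14194718199/23054570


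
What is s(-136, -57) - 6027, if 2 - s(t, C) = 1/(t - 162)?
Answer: -1795449/298 ≈ -6025.0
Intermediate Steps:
s(t, C) = 2 - 1/(-162 + t) (s(t, C) = 2 - 1/(t - 162) = 2 - 1/(-162 + t))
s(-136, -57) - 6027 = (-325 + 2*(-136))/(-162 - 136) - 6027 = (-325 - 272)/(-298) - 6027 = -1/298*(-597) - 6027 = 597/298 - 6027 = -1795449/298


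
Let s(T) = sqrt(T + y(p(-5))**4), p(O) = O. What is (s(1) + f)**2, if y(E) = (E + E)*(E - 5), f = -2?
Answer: (2 - sqrt(100000001))**2 ≈ 9.9960e+7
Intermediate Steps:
y(E) = 2*E*(-5 + E) (y(E) = (2*E)*(-5 + E) = 2*E*(-5 + E))
s(T) = sqrt(100000000 + T) (s(T) = sqrt(T + (2*(-5)*(-5 - 5))**4) = sqrt(T + (2*(-5)*(-10))**4) = sqrt(T + 100**4) = sqrt(T + 100000000) = sqrt(100000000 + T))
(s(1) + f)**2 = (sqrt(100000000 + 1) - 2)**2 = (sqrt(100000001) - 2)**2 = (-2 + sqrt(100000001))**2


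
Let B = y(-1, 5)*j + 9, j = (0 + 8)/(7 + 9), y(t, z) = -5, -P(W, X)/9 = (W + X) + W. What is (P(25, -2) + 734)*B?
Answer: 1963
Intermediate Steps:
P(W, X) = -18*W - 9*X (P(W, X) = -9*((W + X) + W) = -9*(X + 2*W) = -18*W - 9*X)
j = ½ (j = 8/16 = 8*(1/16) = ½ ≈ 0.50000)
B = 13/2 (B = -5*½ + 9 = -5/2 + 9 = 13/2 ≈ 6.5000)
(P(25, -2) + 734)*B = ((-18*25 - 9*(-2)) + 734)*(13/2) = ((-450 + 18) + 734)*(13/2) = (-432 + 734)*(13/2) = 302*(13/2) = 1963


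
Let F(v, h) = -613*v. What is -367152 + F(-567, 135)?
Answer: -19581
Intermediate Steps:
-367152 + F(-567, 135) = -367152 - 613*(-567) = -367152 + 347571 = -19581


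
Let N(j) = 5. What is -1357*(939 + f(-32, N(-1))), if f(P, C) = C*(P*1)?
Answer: -1057103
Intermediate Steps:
f(P, C) = C*P
-1357*(939 + f(-32, N(-1))) = -1357*(939 + 5*(-32)) = -1357*(939 - 160) = -1357*779 = -1057103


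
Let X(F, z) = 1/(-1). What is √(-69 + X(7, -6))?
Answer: I*√70 ≈ 8.3666*I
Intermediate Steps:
X(F, z) = -1
√(-69 + X(7, -6)) = √(-69 - 1) = √(-70) = I*√70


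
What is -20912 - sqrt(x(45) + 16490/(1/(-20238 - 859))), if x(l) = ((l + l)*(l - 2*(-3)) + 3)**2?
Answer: -20912 - I*sqrt(326793881) ≈ -20912.0 - 18077.0*I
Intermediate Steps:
x(l) = (3 + 2*l*(6 + l))**2 (x(l) = ((2*l)*(l + 6) + 3)**2 = ((2*l)*(6 + l) + 3)**2 = (2*l*(6 + l) + 3)**2 = (3 + 2*l*(6 + l))**2)
-20912 - sqrt(x(45) + 16490/(1/(-20238 - 859))) = -20912 - sqrt((3 + 2*45**2 + 12*45)**2 + 16490/(1/(-20238 - 859))) = -20912 - sqrt((3 + 2*2025 + 540)**2 + 16490/(1/(-21097))) = -20912 - sqrt((3 + 4050 + 540)**2 + 16490/(-1/21097)) = -20912 - sqrt(4593**2 + 16490*(-21097)) = -20912 - sqrt(21095649 - 347889530) = -20912 - sqrt(-326793881) = -20912 - I*sqrt(326793881)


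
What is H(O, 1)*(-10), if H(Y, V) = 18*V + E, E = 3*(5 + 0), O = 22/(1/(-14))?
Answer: -330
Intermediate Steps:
O = -308 (O = 22/(-1/14) = 22*(-14) = -308)
E = 15 (E = 3*5 = 15)
H(Y, V) = 15 + 18*V (H(Y, V) = 18*V + 15 = 15 + 18*V)
H(O, 1)*(-10) = (15 + 18*1)*(-10) = (15 + 18)*(-10) = 33*(-10) = -330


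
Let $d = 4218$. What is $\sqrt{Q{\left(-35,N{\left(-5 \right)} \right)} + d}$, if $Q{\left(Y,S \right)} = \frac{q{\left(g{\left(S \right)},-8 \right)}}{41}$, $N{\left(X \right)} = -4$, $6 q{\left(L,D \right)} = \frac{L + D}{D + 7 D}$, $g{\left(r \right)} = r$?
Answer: $\frac{\sqrt{453789394}}{328} \approx 64.946$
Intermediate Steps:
$q{\left(L,D \right)} = \frac{D + L}{48 D}$ ($q{\left(L,D \right)} = \frac{\left(L + D\right) \frac{1}{D + 7 D}}{6} = \frac{\left(D + L\right) \frac{1}{8 D}}{6} = \frac{\frac{1}{8} \frac{1}{D} \left(D + L\right)}{6} = \frac{D + L}{48 D}$)
$Q{\left(Y,S \right)} = \frac{1}{1968} - \frac{S}{15744}$ ($Q{\left(Y,S \right)} = \frac{\frac{1}{48} \frac{1}{-8} \left(-8 + S\right)}{41} = \frac{1}{48} \left(- \frac{1}{8}\right) \left(-8 + S\right) \frac{1}{41} = \left(\frac{1}{48} - \frac{S}{384}\right) \frac{1}{41} = \frac{1}{1968} - \frac{S}{15744}$)
$\sqrt{Q{\left(-35,N{\left(-5 \right)} \right)} + d} = \sqrt{\left(\frac{1}{1968} - - \frac{1}{3936}\right) + 4218} = \sqrt{\left(\frac{1}{1968} + \frac{1}{3936}\right) + 4218} = \sqrt{\frac{1}{1312} + 4218} = \sqrt{\frac{5534017}{1312}} = \frac{\sqrt{453789394}}{328}$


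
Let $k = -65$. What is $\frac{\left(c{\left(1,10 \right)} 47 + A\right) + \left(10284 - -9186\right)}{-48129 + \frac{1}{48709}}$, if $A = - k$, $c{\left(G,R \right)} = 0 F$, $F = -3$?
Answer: $- \frac{190306063}{468863092} \approx -0.40589$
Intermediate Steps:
$c{\left(G,R \right)} = 0$ ($c{\left(G,R \right)} = 0 \left(-3\right) = 0$)
$A = 65$ ($A = \left(-1\right) \left(-65\right) = 65$)
$\frac{\left(c{\left(1,10 \right)} 47 + A\right) + \left(10284 - -9186\right)}{-48129 + \frac{1}{48709}} = \frac{\left(0 \cdot 47 + 65\right) + \left(10284 - -9186\right)}{-48129 + \frac{1}{48709}} = \frac{\left(0 + 65\right) + \left(10284 + 9186\right)}{-48129 + \frac{1}{48709}} = \frac{65 + 19470}{- \frac{2344315460}{48709}} = 19535 \left(- \frac{48709}{2344315460}\right) = - \frac{190306063}{468863092}$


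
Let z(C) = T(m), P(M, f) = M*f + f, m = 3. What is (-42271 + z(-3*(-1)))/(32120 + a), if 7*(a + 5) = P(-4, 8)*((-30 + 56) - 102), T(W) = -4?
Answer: -295925/226629 ≈ -1.3058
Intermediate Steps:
P(M, f) = f + M*f
z(C) = -4
a = 1789/7 (a = -5 + ((8*(1 - 4))*((-30 + 56) - 102))/7 = -5 + ((8*(-3))*(26 - 102))/7 = -5 + (-24*(-76))/7 = -5 + (1/7)*1824 = -5 + 1824/7 = 1789/7 ≈ 255.57)
(-42271 + z(-3*(-1)))/(32120 + a) = (-42271 - 4)/(32120 + 1789/7) = -42275/226629/7 = -42275*7/226629 = -295925/226629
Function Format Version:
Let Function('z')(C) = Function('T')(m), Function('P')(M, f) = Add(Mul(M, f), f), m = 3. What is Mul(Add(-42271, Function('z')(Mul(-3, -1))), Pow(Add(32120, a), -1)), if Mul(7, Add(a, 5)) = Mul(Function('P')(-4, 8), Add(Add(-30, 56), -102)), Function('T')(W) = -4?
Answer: Rational(-295925, 226629) ≈ -1.3058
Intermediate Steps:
Function('P')(M, f) = Add(f, Mul(M, f))
Function('z')(C) = -4
a = Rational(1789, 7) (a = Add(-5, Mul(Rational(1, 7), Mul(Mul(8, Add(1, -4)), Add(Add(-30, 56), -102)))) = Add(-5, Mul(Rational(1, 7), Mul(Mul(8, -3), Add(26, -102)))) = Add(-5, Mul(Rational(1, 7), Mul(-24, -76))) = Add(-5, Mul(Rational(1, 7), 1824)) = Add(-5, Rational(1824, 7)) = Rational(1789, 7) ≈ 255.57)
Mul(Add(-42271, Function('z')(Mul(-3, -1))), Pow(Add(32120, a), -1)) = Mul(Add(-42271, -4), Pow(Add(32120, Rational(1789, 7)), -1)) = Mul(-42275, Pow(Rational(226629, 7), -1)) = Mul(-42275, Rational(7, 226629)) = Rational(-295925, 226629)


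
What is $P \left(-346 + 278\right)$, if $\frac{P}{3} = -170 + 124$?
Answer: $9384$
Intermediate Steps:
$P = -138$ ($P = 3 \left(-170 + 124\right) = 3 \left(-46\right) = -138$)
$P \left(-346 + 278\right) = - 138 \left(-346 + 278\right) = \left(-138\right) \left(-68\right) = 9384$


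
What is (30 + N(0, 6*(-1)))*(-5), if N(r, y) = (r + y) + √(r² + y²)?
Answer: -150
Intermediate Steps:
N(r, y) = r + y + √(r² + y²)
(30 + N(0, 6*(-1)))*(-5) = (30 + (0 + 6*(-1) + √(0² + (6*(-1))²)))*(-5) = (30 + (0 - 6 + √(0 + (-6)²)))*(-5) = (30 + (0 - 6 + √(0 + 36)))*(-5) = (30 + (0 - 6 + √36))*(-5) = (30 + (0 - 6 + 6))*(-5) = (30 + 0)*(-5) = 30*(-5) = -150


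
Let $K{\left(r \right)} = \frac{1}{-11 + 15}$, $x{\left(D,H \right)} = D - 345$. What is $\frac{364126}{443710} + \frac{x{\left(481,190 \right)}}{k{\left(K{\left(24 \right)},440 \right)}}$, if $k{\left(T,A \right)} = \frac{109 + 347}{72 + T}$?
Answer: $\frac{1131483979}{50582940} \approx 22.369$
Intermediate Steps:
$x{\left(D,H \right)} = -345 + D$
$K{\left(r \right)} = \frac{1}{4}$
$k{\left(T,A \right)} = \frac{456}{72 + T}$
$\frac{364126}{443710} + \frac{x{\left(481,190 \right)}}{k{\left(K{\left(24 \right)},440 \right)}} = \frac{364126}{443710} + \frac{-345 + 481}{456 \frac{1}{72 + \frac{1}{4}}} = 364126 \cdot \frac{1}{443710} + \frac{136}{456 \frac{1}{\frac{289}{4}}} = \frac{182063}{221855} + \frac{136}{456 \cdot \frac{4}{289}} = \frac{182063}{221855} + \frac{136}{\frac{1824}{289}} = \frac{182063}{221855} + 136 \cdot \frac{289}{1824} = \frac{182063}{221855} + \frac{4913}{228} = \frac{1131483979}{50582940}$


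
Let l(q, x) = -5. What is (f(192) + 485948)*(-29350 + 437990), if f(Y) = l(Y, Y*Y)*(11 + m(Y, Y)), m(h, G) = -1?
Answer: 198557358720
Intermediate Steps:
f(Y) = -50 (f(Y) = -5*(11 - 1) = -5*10 = -50)
(f(192) + 485948)*(-29350 + 437990) = (-50 + 485948)*(-29350 + 437990) = 485898*408640 = 198557358720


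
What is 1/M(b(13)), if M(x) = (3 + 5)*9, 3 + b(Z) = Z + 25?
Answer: 1/72 ≈ 0.013889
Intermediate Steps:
b(Z) = 22 + Z (b(Z) = -3 + (Z + 25) = -3 + (25 + Z) = 22 + Z)
M(x) = 72 (M(x) = 8*9 = 72)
1/M(b(13)) = 1/72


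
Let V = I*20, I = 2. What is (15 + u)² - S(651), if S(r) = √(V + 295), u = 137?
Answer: 23104 - √335 ≈ 23086.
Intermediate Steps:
V = 40 (V = 2*20 = 40)
S(r) = √335 (S(r) = √(40 + 295) = √335)
(15 + u)² - S(651) = (15 + 137)² - √335 = 152² - √335 = 23104 - √335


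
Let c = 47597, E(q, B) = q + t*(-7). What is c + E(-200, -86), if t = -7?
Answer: 47446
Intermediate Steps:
E(q, B) = 49 + q (E(q, B) = q - 7*(-7) = q + 49 = 49 + q)
c + E(-200, -86) = 47597 + (49 - 200) = 47597 - 151 = 47446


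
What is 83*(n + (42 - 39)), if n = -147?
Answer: -11952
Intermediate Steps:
83*(n + (42 - 39)) = 83*(-147 + (42 - 39)) = 83*(-147 + 3) = 83*(-144) = -11952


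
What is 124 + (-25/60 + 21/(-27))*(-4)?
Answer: 1159/9 ≈ 128.78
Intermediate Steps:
124 + (-25/60 + 21/(-27))*(-4) = 124 + (-25*1/60 + 21*(-1/27))*(-4) = 124 + (-5/12 - 7/9)*(-4) = 124 - 43/36*(-4) = 124 + 43/9 = 1159/9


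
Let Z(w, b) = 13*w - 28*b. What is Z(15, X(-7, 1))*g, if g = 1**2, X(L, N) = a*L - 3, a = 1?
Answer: 475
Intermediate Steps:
X(L, N) = -3 + L (X(L, N) = 1*L - 3 = L - 3 = -3 + L)
Z(w, b) = -28*b + 13*w
g = 1
Z(15, X(-7, 1))*g = (-28*(-3 - 7) + 13*15)*1 = (-28*(-10) + 195)*1 = (280 + 195)*1 = 475*1 = 475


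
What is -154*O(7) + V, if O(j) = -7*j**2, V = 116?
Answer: 52938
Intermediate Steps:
-154*O(7) + V = -(-1078)*7**2 + 116 = -(-1078)*49 + 116 = -154*(-343) + 116 = 52822 + 116 = 52938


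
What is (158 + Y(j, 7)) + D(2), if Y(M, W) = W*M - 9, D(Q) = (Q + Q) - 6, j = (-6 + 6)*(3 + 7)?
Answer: 147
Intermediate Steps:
j = 0 (j = 0*10 = 0)
D(Q) = -6 + 2*Q (D(Q) = 2*Q - 6 = -6 + 2*Q)
Y(M, W) = -9 + M*W (Y(M, W) = M*W - 9 = -9 + M*W)
(158 + Y(j, 7)) + D(2) = (158 + (-9 + 0*7)) + (-6 + 2*2) = (158 + (-9 + 0)) + (-6 + 4) = (158 - 9) - 2 = 149 - 2 = 147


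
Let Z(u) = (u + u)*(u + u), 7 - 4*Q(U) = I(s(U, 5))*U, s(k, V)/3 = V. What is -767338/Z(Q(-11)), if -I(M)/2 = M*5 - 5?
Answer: -3069352/2350089 ≈ -1.3061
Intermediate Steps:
s(k, V) = 3*V
I(M) = 10 - 10*M (I(M) = -2*(M*5 - 5) = -2*(5*M - 5) = -2*(-5 + 5*M) = 10 - 10*M)
Q(U) = 7/4 + 35*U (Q(U) = 7/4 - (10 - 30*5)*U/4 = 7/4 - (10 - 10*15)*U/4 = 7/4 - (10 - 150)*U/4 = 7/4 - (-35)*U = 7/4 + 35*U)
Z(u) = 4*u**2 (Z(u) = (2*u)*(2*u) = 4*u**2)
-767338/Z(Q(-11)) = -767338*1/(4*(7/4 + 35*(-11))**2) = -767338*1/(4*(7/4 - 385)**2) = -767338/(4*(-1533/4)**2) = -767338/(4*(2350089/16)) = -767338/2350089/4 = -767338*4/2350089 = -3069352/2350089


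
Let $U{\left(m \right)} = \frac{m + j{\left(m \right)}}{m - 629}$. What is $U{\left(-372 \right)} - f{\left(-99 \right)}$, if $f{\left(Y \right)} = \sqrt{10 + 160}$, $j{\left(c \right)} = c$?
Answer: $\frac{744}{1001} - \sqrt{170} \approx -12.295$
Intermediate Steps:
$f{\left(Y \right)} = \sqrt{170}$
$U{\left(m \right)} = \frac{2 m}{-629 + m}$ ($U{\left(m \right)} = \frac{m + m}{m - 629} = \frac{2 m}{-629 + m}$)
$U{\left(-372 \right)} - f{\left(-99 \right)} = 2 \left(-372\right) \frac{1}{-629 - 372} - \sqrt{170} = 2 \left(-372\right) \frac{1}{-1001} - \sqrt{170} = 2 \left(-372\right) \left(- \frac{1}{1001}\right) - \sqrt{170} = \frac{744}{1001} - \sqrt{170}$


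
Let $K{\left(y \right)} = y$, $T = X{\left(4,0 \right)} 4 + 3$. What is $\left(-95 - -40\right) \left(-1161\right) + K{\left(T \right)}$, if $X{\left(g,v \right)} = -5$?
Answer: $63838$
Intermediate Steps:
$T = -17$ ($T = \left(-5\right) 4 + 3 = -20 + 3 = -17$)
$\left(-95 - -40\right) \left(-1161\right) + K{\left(T \right)} = \left(-95 - -40\right) \left(-1161\right) - 17 = \left(-95 + 40\right) \left(-1161\right) - 17 = \left(-55\right) \left(-1161\right) - 17 = 63855 - 17 = 63838$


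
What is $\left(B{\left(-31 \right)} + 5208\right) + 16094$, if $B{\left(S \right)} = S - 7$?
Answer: $21264$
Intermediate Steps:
$B{\left(S \right)} = -7 + S$
$\left(B{\left(-31 \right)} + 5208\right) + 16094 = \left(\left(-7 - 31\right) + 5208\right) + 16094 = \left(-38 + 5208\right) + 16094 = 5170 + 16094 = 21264$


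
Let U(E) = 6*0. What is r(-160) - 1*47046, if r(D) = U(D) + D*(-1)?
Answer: -46886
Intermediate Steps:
U(E) = 0
r(D) = -D (r(D) = 0 + D*(-1) = 0 - D = -D)
r(-160) - 1*47046 = -1*(-160) - 1*47046 = 160 - 47046 = -46886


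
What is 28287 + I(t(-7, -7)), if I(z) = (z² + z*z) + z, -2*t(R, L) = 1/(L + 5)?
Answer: 226299/8 ≈ 28287.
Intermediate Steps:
t(R, L) = -1/(2*(5 + L)) (t(R, L) = -1/(2*(L + 5)) = -1/(2*(5 + L)))
I(z) = z + 2*z² (I(z) = (z² + z²) + z = 2*z² + z = z + 2*z²)
28287 + I(t(-7, -7)) = 28287 + (-1/(10 + 2*(-7)))*(1 + 2*(-1/(10 + 2*(-7)))) = 28287 + (-1/(10 - 14))*(1 + 2*(-1/(10 - 14))) = 28287 + (-1/(-4))*(1 + 2*(-1/(-4))) = 28287 + (-1*(-¼))*(1 + 2*(-1*(-¼))) = 28287 + (1 + 2*(¼))/4 = 28287 + (1 + ½)/4 = 28287 + (¼)*(3/2) = 28287 + 3/8 = 226299/8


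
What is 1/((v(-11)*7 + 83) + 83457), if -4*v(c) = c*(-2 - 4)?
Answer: 2/166849 ≈ 1.1987e-5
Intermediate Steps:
v(c) = 3*c/2 (v(c) = -c*(-2 - 4)/4 = -c*(-6)/4 = -(-3)*c/2 = 3*c/2)
1/((v(-11)*7 + 83) + 83457) = 1/((((3/2)*(-11))*7 + 83) + 83457) = 1/((-33/2*7 + 83) + 83457) = 1/((-231/2 + 83) + 83457) = 1/(-65/2 + 83457) = 1/(166849/2) = 2/166849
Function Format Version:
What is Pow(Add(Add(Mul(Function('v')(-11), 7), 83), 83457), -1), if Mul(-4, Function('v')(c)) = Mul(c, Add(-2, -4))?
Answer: Rational(2, 166849) ≈ 1.1987e-5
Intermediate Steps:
Function('v')(c) = Mul(Rational(3, 2), c) (Function('v')(c) = Mul(Rational(-1, 4), Mul(c, Add(-2, -4))) = Mul(Rational(-1, 4), Mul(c, -6)) = Mul(Rational(-1, 4), Mul(-6, c)) = Mul(Rational(3, 2), c))
Pow(Add(Add(Mul(Function('v')(-11), 7), 83), 83457), -1) = Pow(Add(Add(Mul(Mul(Rational(3, 2), -11), 7), 83), 83457), -1) = Pow(Add(Add(Mul(Rational(-33, 2), 7), 83), 83457), -1) = Pow(Add(Add(Rational(-231, 2), 83), 83457), -1) = Pow(Add(Rational(-65, 2), 83457), -1) = Pow(Rational(166849, 2), -1) = Rational(2, 166849)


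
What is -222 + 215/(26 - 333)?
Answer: -68369/307 ≈ -222.70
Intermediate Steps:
-222 + 215/(26 - 333) = -222 + 215/(-307) = -222 - 1/307*215 = -222 - 215/307 = -68369/307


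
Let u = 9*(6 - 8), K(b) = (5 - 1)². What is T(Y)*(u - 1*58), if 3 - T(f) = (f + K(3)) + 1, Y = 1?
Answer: 1140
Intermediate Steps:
K(b) = 16 (K(b) = 4² = 16)
u = -18 (u = 9*(-2) = -18)
T(f) = -14 - f (T(f) = 3 - ((f + 16) + 1) = 3 - ((16 + f) + 1) = 3 - (17 + f) = 3 + (-17 - f) = -14 - f)
T(Y)*(u - 1*58) = (-14 - 1*1)*(-18 - 1*58) = (-14 - 1)*(-18 - 58) = -15*(-76) = 1140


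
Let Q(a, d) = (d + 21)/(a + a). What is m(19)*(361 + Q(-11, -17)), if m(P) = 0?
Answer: 0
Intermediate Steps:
Q(a, d) = (21 + d)/(2*a) (Q(a, d) = (21 + d)/((2*a)) = (21 + d)*(1/(2*a)) = (21 + d)/(2*a))
m(19)*(361 + Q(-11, -17)) = 0*(361 + (½)*(21 - 17)/(-11)) = 0*(361 + (½)*(-1/11)*4) = 0*(361 - 2/11) = 0*(3969/11) = 0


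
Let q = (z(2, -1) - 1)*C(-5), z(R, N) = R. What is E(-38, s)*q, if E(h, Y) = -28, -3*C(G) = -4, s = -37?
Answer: -112/3 ≈ -37.333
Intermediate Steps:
C(G) = 4/3 (C(G) = -⅓*(-4) = 4/3)
q = 4/3 (q = (2 - 1)*(4/3) = 1*(4/3) = 4/3 ≈ 1.3333)
E(-38, s)*q = -28*4/3 = -112/3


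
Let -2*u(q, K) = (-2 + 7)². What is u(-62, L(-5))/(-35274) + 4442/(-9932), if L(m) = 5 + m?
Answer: -78281479/175170684 ≈ -0.44689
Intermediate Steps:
u(q, K) = -25/2 (u(q, K) = -(-2 + 7)²/2 = -½*5² = -½*25 = -25/2)
u(-62, L(-5))/(-35274) + 4442/(-9932) = -25/2/(-35274) + 4442/(-9932) = -25/2*(-1/35274) + 4442*(-1/9932) = 25/70548 - 2221/4966 = -78281479/175170684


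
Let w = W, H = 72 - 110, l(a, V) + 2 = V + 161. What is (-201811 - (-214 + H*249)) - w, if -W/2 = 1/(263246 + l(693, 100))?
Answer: -50628533173/263505 ≈ -1.9214e+5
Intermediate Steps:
l(a, V) = 159 + V (l(a, V) = -2 + (V + 161) = -2 + (161 + V) = 159 + V)
H = -38
W = -2/263505 (W = -2/(263246 + (159 + 100)) = -2/(263246 + 259) = -2/263505 ≈ -7.5900e-6)
w = -2/263505 ≈ -7.5900e-6
(-201811 - (-214 + H*249)) - w = (-201811 - (-214 - 38*249)) - 1*(-2/263505) = (-201811 - (-214 - 9462)) + 2/263505 = (-201811 - 1*(-9676)) + 2/263505 = (-201811 + 9676) + 2/263505 = -192135 + 2/263505 = -50628533173/263505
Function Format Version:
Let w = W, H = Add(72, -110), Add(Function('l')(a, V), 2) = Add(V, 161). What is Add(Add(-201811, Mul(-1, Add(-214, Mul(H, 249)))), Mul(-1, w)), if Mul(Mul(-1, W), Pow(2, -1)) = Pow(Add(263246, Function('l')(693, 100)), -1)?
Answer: Rational(-50628533173, 263505) ≈ -1.9214e+5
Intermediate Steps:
Function('l')(a, V) = Add(159, V) (Function('l')(a, V) = Add(-2, Add(V, 161)) = Add(-2, Add(161, V)) = Add(159, V))
H = -38
W = Rational(-2, 263505) (W = Mul(-2, Pow(Add(263246, Add(159, 100)), -1)) = Mul(-2, Pow(Add(263246, 259), -1)) = Mul(-2, Pow(263505, -1)) = Mul(-2, Rational(1, 263505)) = Rational(-2, 263505) ≈ -7.5900e-6)
w = Rational(-2, 263505) ≈ -7.5900e-6
Add(Add(-201811, Mul(-1, Add(-214, Mul(H, 249)))), Mul(-1, w)) = Add(Add(-201811, Mul(-1, Add(-214, Mul(-38, 249)))), Mul(-1, Rational(-2, 263505))) = Add(Add(-201811, Mul(-1, Add(-214, -9462))), Rational(2, 263505)) = Add(Add(-201811, Mul(-1, -9676)), Rational(2, 263505)) = Add(Add(-201811, 9676), Rational(2, 263505)) = Add(-192135, Rational(2, 263505)) = Rational(-50628533173, 263505)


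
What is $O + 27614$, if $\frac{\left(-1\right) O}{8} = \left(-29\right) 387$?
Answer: $117398$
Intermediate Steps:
$O = 89784$ ($O = - 8 \left(\left(-29\right) 387\right) = \left(-8\right) \left(-11223\right) = 89784$)
$O + 27614 = 89784 + 27614 = 117398$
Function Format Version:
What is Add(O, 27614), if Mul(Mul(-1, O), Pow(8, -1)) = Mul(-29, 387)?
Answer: 117398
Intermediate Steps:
O = 89784 (O = Mul(-8, Mul(-29, 387)) = Mul(-8, -11223) = 89784)
Add(O, 27614) = Add(89784, 27614) = 117398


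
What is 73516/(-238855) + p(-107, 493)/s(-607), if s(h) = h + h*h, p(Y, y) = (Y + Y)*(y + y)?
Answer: -38720816446/43930450455 ≈ -0.88141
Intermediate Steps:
p(Y, y) = 4*Y*y (p(Y, y) = (2*Y)*(2*y) = 4*Y*y)
s(h) = h + h²
73516/(-238855) + p(-107, 493)/s(-607) = 73516/(-238855) + (4*(-107)*493)/((-607*(1 - 607))) = 73516*(-1/238855) - 211004/((-607*(-606))) = -73516/238855 - 211004/367842 = -73516/238855 - 211004*1/367842 = -73516/238855 - 105502/183921 = -38720816446/43930450455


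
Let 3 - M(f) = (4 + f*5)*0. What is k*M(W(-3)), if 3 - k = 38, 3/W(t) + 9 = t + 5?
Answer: -105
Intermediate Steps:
W(t) = 3/(-4 + t) (W(t) = 3/(-9 + (t + 5)) = 3/(-9 + (5 + t)) = 3/(-4 + t))
M(f) = 3 (M(f) = 3 - (4 + f*5)*0 = 3 - (4 + 5*f)*0 = 3 - 1*0 = 3 + 0 = 3)
k = -35 (k = 3 - 1*38 = 3 - 38 = -35)
k*M(W(-3)) = -35*3 = -105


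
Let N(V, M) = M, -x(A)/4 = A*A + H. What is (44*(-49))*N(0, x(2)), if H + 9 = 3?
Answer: -17248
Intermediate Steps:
H = -6 (H = -9 + 3 = -6)
x(A) = 24 - 4*A² (x(A) = -4*(A*A - 6) = -4*(A² - 6) = -4*(-6 + A²) = 24 - 4*A²)
(44*(-49))*N(0, x(2)) = (44*(-49))*(24 - 4*2²) = -2156*(24 - 4*4) = -2156*(24 - 16) = -2156*8 = -17248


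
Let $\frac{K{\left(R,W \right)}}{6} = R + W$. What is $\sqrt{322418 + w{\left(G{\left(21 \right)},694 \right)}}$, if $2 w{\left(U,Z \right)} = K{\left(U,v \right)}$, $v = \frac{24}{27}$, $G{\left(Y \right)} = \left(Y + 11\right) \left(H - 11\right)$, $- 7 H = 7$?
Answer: $\frac{\sqrt{2891418}}{3} \approx 566.81$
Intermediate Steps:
$H = -1$ ($H = \left(- \frac{1}{7}\right) 7 = -1$)
$G{\left(Y \right)} = -132 - 12 Y$ ($G{\left(Y \right)} = \left(Y + 11\right) \left(-1 - 11\right) = \left(11 + Y\right) \left(-12\right) = -132 - 12 Y$)
$v = \frac{8}{9}$ ($v = 24 \cdot \frac{1}{27} = \frac{8}{9} \approx 0.88889$)
$K{\left(R,W \right)} = 6 R + 6 W$ ($K{\left(R,W \right)} = 6 \left(R + W\right) = 6 R + 6 W$)
$w{\left(U,Z \right)} = \frac{8}{3} + 3 U$ ($w{\left(U,Z \right)} = \frac{6 U + 6 \cdot \frac{8}{9}}{2} = \frac{6 U + \frac{16}{3}}{2} = \frac{\frac{16}{3} + 6 U}{2} = \frac{8}{3} + 3 U$)
$\sqrt{322418 + w{\left(G{\left(21 \right)},694 \right)}} = \sqrt{322418 + \left(\frac{8}{3} + 3 \left(-132 - 252\right)\right)} = \sqrt{322418 + \left(\frac{8}{3} + 3 \left(-384\right)\right)} = \sqrt{322418 + \left(\frac{8}{3} - 1152\right)} = \sqrt{322418 - \frac{3448}{3}} = \sqrt{\frac{963806}{3}} = \frac{\sqrt{2891418}}{3}$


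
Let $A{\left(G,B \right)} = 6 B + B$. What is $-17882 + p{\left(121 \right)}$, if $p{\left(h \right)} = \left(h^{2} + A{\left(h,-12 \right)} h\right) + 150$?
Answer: $-13255$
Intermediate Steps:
$A{\left(G,B \right)} = 7 B$
$p{\left(h \right)} = 150 + h^{2} - 84 h$ ($p{\left(h \right)} = \left(h^{2} + 7 \left(-12\right) h\right) + 150 = \left(h^{2} - 84 h\right) + 150 = 150 + h^{2} - 84 h$)
$-17882 + p{\left(121 \right)} = -17882 + \left(150 + 121^{2} - 10164\right) = -17882 + \left(150 + 14641 - 10164\right) = -17882 + 4627 = -13255$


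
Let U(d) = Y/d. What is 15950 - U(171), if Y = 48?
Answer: 909134/57 ≈ 15950.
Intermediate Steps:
U(d) = 48/d
15950 - U(171) = 15950 - 48/171 = 15950 - 1*16/57 = 15950 - 16/57 = 909134/57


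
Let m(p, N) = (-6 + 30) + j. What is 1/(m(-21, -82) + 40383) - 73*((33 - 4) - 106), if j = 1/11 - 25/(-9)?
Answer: 22487243416/4000577 ≈ 5621.0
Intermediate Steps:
j = 284/99 (j = 1*(1/11) - 25*(-1/9) = 1/11 + 25/9 = 284/99 ≈ 2.8687)
m(p, N) = 2660/99 (m(p, N) = (-6 + 30) + 284/99 = 24 + 284/99 = 2660/99)
1/(m(-21, -82) + 40383) - 73*((33 - 4) - 106) = 1/(2660/99 + 40383) - 73*((33 - 4) - 106) = 1/(4000577/99) - 73*(29 - 106) = 99/4000577 - 73*(-77) = 99/4000577 + 5621 = 22487243416/4000577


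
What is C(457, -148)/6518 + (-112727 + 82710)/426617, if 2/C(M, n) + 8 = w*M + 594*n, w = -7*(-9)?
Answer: -5784318680604/82209697856587 ≈ -0.070361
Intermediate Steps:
w = 63
C(M, n) = 2/(-8 + 63*M + 594*n) (C(M, n) = 2/(-8 + (63*M + 594*n)) = 2/(-8 + 63*M + 594*n))
C(457, -148)/6518 + (-112727 + 82710)/426617 = (2/(-8 + 63*457 + 594*(-148)))/6518 + (-112727 + 82710)/426617 = (2/(-8 + 28791 - 87912))*(1/6518) - 30017*1/426617 = (2/(-59129))*(1/6518) - 30017/426617 = (2*(-1/59129))*(1/6518) - 30017/426617 = -2/59129*1/6518 - 30017/426617 = -1/192701411 - 30017/426617 = -5784318680604/82209697856587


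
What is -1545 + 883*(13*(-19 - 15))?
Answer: -391831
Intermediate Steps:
-1545 + 883*(13*(-19 - 15)) = -1545 + 883*(13*(-34)) = -1545 + 883*(-442) = -1545 - 390286 = -391831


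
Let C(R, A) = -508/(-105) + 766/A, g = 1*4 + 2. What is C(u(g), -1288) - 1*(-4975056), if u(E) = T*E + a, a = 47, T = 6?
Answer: 48059081951/9660 ≈ 4.9751e+6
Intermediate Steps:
g = 6 (g = 4 + 2 = 6)
u(E) = 47 + 6*E (u(E) = 6*E + 47 = 47 + 6*E)
C(R, A) = 508/105 + 766/A (C(R, A) = -508*(-1/105) + 766/A = 508/105 + 766/A)
C(u(g), -1288) - 1*(-4975056) = (508/105 + 766/(-1288)) - 1*(-4975056) = (508/105 + 766*(-1/1288)) + 4975056 = (508/105 - 383/644) + 4975056 = 40991/9660 + 4975056 = 48059081951/9660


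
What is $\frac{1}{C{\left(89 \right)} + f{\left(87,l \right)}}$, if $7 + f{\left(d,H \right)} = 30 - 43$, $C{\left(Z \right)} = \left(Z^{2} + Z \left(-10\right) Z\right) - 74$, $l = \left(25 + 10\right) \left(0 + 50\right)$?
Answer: $- \frac{1}{71383} \approx -1.4009 \cdot 10^{-5}$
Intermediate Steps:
$l = 1750$ ($l = 35 \cdot 50 = 1750$)
$C{\left(Z \right)} = -74 - 9 Z^{2}$ ($C{\left(Z \right)} = \left(Z^{2} + - 10 Z Z\right) - 74 = \left(Z^{2} - 10 Z^{2}\right) - 74 = - 9 Z^{2} - 74 = -74 - 9 Z^{2}$)
$f{\left(d,H \right)} = -20$ ($f{\left(d,H \right)} = -7 + \left(30 - 43\right) = -7 - 13 = -20$)
$\frac{1}{C{\left(89 \right)} + f{\left(87,l \right)}} = \frac{1}{\left(-74 - 9 \cdot 89^{2}\right) - 20} = \frac{1}{\left(-74 - 71289\right) - 20} = \frac{1}{-71363 - 20} = \frac{1}{-71383} = - \frac{1}{71383}$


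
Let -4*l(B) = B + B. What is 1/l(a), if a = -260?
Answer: 1/130 ≈ 0.0076923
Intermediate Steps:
l(B) = -B/2 (l(B) = -(B + B)/4 = -B/2)
1/l(a) = 1/(-1/2*(-260)) = 1/130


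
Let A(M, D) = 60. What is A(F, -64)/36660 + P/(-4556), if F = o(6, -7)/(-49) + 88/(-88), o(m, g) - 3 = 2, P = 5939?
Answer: -3624173/2783716 ≈ -1.3019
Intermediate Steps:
o(m, g) = 5 (o(m, g) = 3 + 2 = 5)
F = -54/49 (F = 5/(-49) + 88/(-88) = 5*(-1/49) + 88*(-1/88) = -5/49 - 1 = -54/49 ≈ -1.1020)
A(F, -64)/36660 + P/(-4556) = 60/36660 + 5939/(-4556) = 60*(1/36660) + 5939*(-1/4556) = 1/611 - 5939/4556 = -3624173/2783716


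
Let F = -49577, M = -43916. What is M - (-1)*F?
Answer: -93493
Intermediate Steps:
M - (-1)*F = -43916 - (-1)*(-49577) = -43916 - 1*49577 = -43916 - 49577 = -93493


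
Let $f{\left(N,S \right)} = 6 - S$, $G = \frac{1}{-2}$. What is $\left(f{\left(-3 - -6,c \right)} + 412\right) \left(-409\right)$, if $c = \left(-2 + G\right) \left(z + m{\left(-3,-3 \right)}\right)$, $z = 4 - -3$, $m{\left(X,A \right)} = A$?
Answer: $-175052$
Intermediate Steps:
$z = 7$ ($z = 4 + 3 = 7$)
$G = - \frac{1}{2} \approx -0.5$
$c = -10$ ($c = \left(-2 - \frac{1}{2}\right) \left(7 - 3\right) = \left(- \frac{5}{2}\right) 4 = -10$)
$\left(f{\left(-3 - -6,c \right)} + 412\right) \left(-409\right) = \left(\left(6 - -10\right) + 412\right) \left(-409\right) = \left(\left(6 + 10\right) + 412\right) \left(-409\right) = \left(16 + 412\right) \left(-409\right) = 428 \left(-409\right) = -175052$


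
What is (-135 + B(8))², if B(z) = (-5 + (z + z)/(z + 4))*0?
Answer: 18225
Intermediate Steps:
B(z) = 0 (B(z) = (-5 + (2*z)/(4 + z))*0 = (-5 + 2*z/(4 + z))*0 = 0)
(-135 + B(8))² = (-135 + 0)² = (-135)² = 18225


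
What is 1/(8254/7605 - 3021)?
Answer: -7605/22966451 ≈ -0.00033114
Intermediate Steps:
1/(8254/7605 - 3021) = 1/(-22966451/7605) = -7605/22966451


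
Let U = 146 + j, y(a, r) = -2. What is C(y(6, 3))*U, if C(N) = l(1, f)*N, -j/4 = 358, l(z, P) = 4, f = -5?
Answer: 10288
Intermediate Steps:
j = -1432 (j = -4*358 = -1432)
U = -1286 (U = 146 - 1432 = -1286)
C(N) = 4*N
C(y(6, 3))*U = (4*(-2))*(-1286) = -8*(-1286) = 10288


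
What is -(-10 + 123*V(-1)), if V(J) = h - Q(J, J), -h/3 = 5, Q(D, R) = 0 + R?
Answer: 1732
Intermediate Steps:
Q(D, R) = R
h = -15 (h = -3*5 = -15)
V(J) = -15 - J
-(-10 + 123*V(-1)) = -(-10 + 123*(-15 - 1*(-1))) = -(-10 + 123*(-15 + 1)) = -(-10 + 123*(-14)) = -(-10 - 1722) = -1*(-1732) = 1732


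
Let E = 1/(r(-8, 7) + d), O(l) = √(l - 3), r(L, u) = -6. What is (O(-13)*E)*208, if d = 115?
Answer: 832*I/109 ≈ 7.633*I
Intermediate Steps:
O(l) = √(-3 + l)
E = 1/109 (E = 1/(-6 + 115) = 1/109 ≈ 0.0091743)
(O(-13)*E)*208 = (√(-3 - 13)*(1/109))*208 = (√(-16)*(1/109))*208 = ((4*I)*(1/109))*208 = (4*I/109)*208 = 832*I/109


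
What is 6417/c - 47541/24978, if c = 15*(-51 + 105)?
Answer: 49024/8145 ≈ 6.0189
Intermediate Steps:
c = 810 (c = 15*54 = 810)
6417/c - 47541/24978 = 6417/810 - 47541/24978 = 6417*(1/810) - 47541*1/24978 = 713/90 - 689/362 = 49024/8145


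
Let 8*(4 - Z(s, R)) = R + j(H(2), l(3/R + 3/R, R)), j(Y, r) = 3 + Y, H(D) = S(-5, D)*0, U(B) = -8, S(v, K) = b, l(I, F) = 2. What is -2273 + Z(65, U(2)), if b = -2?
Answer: -18147/8 ≈ -2268.4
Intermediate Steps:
S(v, K) = -2
H(D) = 0 (H(D) = -2*0 = 0)
Z(s, R) = 29/8 - R/8 (Z(s, R) = 4 - (R + (3 + 0))/8 = 4 - (R + 3)/8 = 4 - (3 + R)/8 = 4 + (-3/8 - R/8) = 29/8 - R/8)
-2273 + Z(65, U(2)) = -2273 + (29/8 - ⅛*(-8)) = -2273 + (29/8 + 1) = -2273 + 37/8 = -18147/8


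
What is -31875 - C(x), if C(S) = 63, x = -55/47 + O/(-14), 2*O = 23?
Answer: -31938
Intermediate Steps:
O = 23/2 (O = (1/2)*23 = 23/2 ≈ 11.500)
x = -2621/1316 (x = -55/47 + (23/2)/(-14) = -55*1/47 + (23/2)*(-1/14) = -55/47 - 23/28 = -2621/1316 ≈ -1.9916)
-31875 - C(x) = -31875 - 1*63 = -31875 - 63 = -31938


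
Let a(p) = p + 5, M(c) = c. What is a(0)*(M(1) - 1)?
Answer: 0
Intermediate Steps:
a(p) = 5 + p
a(0)*(M(1) - 1) = (5 + 0)*(1 - 1) = 5*0 = 0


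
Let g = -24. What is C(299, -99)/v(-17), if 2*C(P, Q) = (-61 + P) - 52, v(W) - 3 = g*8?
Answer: -31/63 ≈ -0.49206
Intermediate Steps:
v(W) = -189 (v(W) = 3 - 24*8 = 3 - 192 = -189)
C(P, Q) = -113/2 + P/2 (C(P, Q) = ((-61 + P) - 52)/2 = (-113 + P)/2 = -113/2 + P/2)
C(299, -99)/v(-17) = (-113/2 + (1/2)*299)/(-189) = (-113/2 + 299/2)*(-1/189) = 93*(-1/189) = -31/63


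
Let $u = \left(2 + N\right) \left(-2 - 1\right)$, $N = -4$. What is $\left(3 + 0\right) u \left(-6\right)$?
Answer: $-108$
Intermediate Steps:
$u = 6$ ($u = \left(2 - 4\right) \left(-2 - 1\right) = \left(-2\right) \left(-3\right) = 6$)
$\left(3 + 0\right) u \left(-6\right) = \left(3 + 0\right) 6 \left(-6\right) = 3 \cdot 6 \left(-6\right) = 18 \left(-6\right) = -108$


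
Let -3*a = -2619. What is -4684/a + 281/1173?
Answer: -1749673/341343 ≈ -5.1258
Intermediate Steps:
a = 873 (a = -⅓*(-2619) = 873)
-4684/a + 281/1173 = -4684/873 + 281/1173 = -1749673/341343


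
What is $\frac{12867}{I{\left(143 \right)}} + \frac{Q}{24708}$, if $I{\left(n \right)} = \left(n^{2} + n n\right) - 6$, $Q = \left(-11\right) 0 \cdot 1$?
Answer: $\frac{12867}{40892} \approx 0.31466$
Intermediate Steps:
$Q = 0$ ($Q = 0 \cdot 1 = 0$)
$I{\left(n \right)} = -6 + 2 n^{2}$ ($I{\left(n \right)} = \left(n^{2} + n^{2}\right) - 6 = 2 n^{2} - 6 = -6 + 2 n^{2}$)
$\frac{12867}{I{\left(143 \right)}} + \frac{Q}{24708} = \frac{12867}{-6 + 2 \cdot 143^{2}} + \frac{0}{24708} = \frac{12867}{-6 + 2 \cdot 20449} + 0 \cdot \frac{1}{24708} = \frac{12867}{-6 + 40898} + 0 = \frac{12867}{40892} + 0 = \frac{12867}{40892}$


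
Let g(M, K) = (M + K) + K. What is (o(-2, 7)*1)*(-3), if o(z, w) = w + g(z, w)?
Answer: -57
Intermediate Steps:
g(M, K) = M + 2*K (g(M, K) = (K + M) + K = M + 2*K)
o(z, w) = z + 3*w (o(z, w) = w + (z + 2*w) = z + 3*w)
(o(-2, 7)*1)*(-3) = ((-2 + 3*7)*1)*(-3) = ((-2 + 21)*1)*(-3) = (19*1)*(-3) = 19*(-3) = -57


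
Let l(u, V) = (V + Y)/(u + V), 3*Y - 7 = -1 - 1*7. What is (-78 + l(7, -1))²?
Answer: 495616/81 ≈ 6118.7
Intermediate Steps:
Y = -⅓ (Y = 7/3 + (-1 - 1*7)/3 = 7/3 + (-1 - 7)/3 = 7/3 + (⅓)*(-8) = 7/3 - 8/3 = -⅓ ≈ -0.33333)
l(u, V) = (-⅓ + V)/(V + u) (l(u, V) = (V - ⅓)/(u + V) = (-⅓ + V)/(V + u))
(-78 + l(7, -1))² = (-78 + (-⅓ - 1)/(-1 + 7))² = (-78 - 4/3/6)² = (-78 + (⅙)*(-4/3))² = (-78 - 2/9)² = (-704/9)² = 495616/81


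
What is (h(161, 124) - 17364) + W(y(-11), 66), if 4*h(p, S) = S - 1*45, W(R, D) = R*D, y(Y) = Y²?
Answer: -37433/4 ≈ -9358.3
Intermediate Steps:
W(R, D) = D*R
h(p, S) = -45/4 + S/4 (h(p, S) = (S - 1*45)/4 = (S - 45)/4 = (-45 + S)/4 = -45/4 + S/4)
(h(161, 124) - 17364) + W(y(-11), 66) = ((-45/4 + (¼)*124) - 17364) + 66*(-11)² = ((-45/4 + 31) - 17364) + 66*121 = (79/4 - 17364) + 7986 = -69377/4 + 7986 = -37433/4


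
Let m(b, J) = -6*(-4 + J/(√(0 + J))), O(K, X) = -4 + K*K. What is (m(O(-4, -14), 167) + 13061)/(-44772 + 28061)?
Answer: -13085/16711 + 6*√167/16711 ≈ -0.77838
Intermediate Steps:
O(K, X) = -4 + K²
m(b, J) = 24 - 6*√J (m(b, J) = -6*(-4 + J/(√J)) = -6*(-4 + J/√J) = -6*(-4 + √J) = 24 - 6*√J)
(m(O(-4, -14), 167) + 13061)/(-44772 + 28061) = ((24 - 6*√167) + 13061)/(-44772 + 28061) = (13085 - 6*√167)/(-16711) = (13085 - 6*√167)*(-1/16711) = -13085/16711 + 6*√167/16711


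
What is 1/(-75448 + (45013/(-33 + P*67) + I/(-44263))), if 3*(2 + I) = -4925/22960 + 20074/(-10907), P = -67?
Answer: -2148185670107568/162097695828879966895 ≈ -1.3252e-5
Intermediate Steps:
I = -403432867/150254832 (I = -2 + (-4925/22960 + 20074/(-10907))/3 = -2 + (-4925*1/22960 + 20074*(-1/10907))/3 = -2 + (-985/4592 - 20074/10907)/3 = -2 + (⅓)*(-102923203/50084944) = -2 - 102923203/150254832 = -403432867/150254832 ≈ -2.6850)
1/(-75448 + (45013/(-33 + P*67) + I/(-44263))) = 1/(-75448 + (45013/(-33 - 67*67) - 403432867/150254832/(-44263))) = 1/(-75448 + (45013/(-33 - 4489) - 403432867/150254832*(-1/44263))) = 1/(-75448 + (45013/(-4522) + 403432867/6650729628816)) = 1/(-75448 + (45013*(-1/4522) + 403432867/6650729628816)) = 1/(-75448 + (-45013/4522 + 403432867/6650729628816)) = 1/(-75448 - 21383390604176431/2148185670107568) = 1/(-162097695828879966895/2148185670107568) = -2148185670107568/162097695828879966895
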